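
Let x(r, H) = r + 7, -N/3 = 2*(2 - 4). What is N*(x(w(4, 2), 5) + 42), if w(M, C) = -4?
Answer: 540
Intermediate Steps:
N = 12 (N = -6*(2 - 4) = -6*(-2) = -3*(-4) = 12)
x(r, H) = 7 + r
N*(x(w(4, 2), 5) + 42) = 12*((7 - 4) + 42) = 12*(3 + 42) = 12*45 = 540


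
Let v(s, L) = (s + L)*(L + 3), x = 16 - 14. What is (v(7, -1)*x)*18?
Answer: 432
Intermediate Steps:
x = 2
v(s, L) = (3 + L)*(L + s) (v(s, L) = (L + s)*(3 + L) = (3 + L)*(L + s))
(v(7, -1)*x)*18 = (((-1)**2 + 3*(-1) + 3*7 - 1*7)*2)*18 = ((1 - 3 + 21 - 7)*2)*18 = (12*2)*18 = 24*18 = 432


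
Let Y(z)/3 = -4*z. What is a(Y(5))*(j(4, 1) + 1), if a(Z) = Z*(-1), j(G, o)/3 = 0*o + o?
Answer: 240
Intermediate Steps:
j(G, o) = 3*o (j(G, o) = 3*(0*o + o) = 3*(0 + o) = 3*o)
Y(z) = -12*z (Y(z) = 3*(-4*z) = -12*z)
a(Z) = -Z
a(Y(5))*(j(4, 1) + 1) = (-(-12)*5)*(3*1 + 1) = (-1*(-60))*(3 + 1) = 60*4 = 240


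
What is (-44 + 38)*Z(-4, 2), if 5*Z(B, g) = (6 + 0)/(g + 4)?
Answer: -6/5 ≈ -1.2000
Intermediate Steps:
Z(B, g) = 6/(5*(4 + g)) (Z(B, g) = ((6 + 0)/(g + 4))/5 = (6/(4 + g))/5 = 6/(5*(4 + g)))
(-44 + 38)*Z(-4, 2) = (-44 + 38)*(6/(5*(4 + 2))) = -36/(5*6) = -6*1/5 = -6/5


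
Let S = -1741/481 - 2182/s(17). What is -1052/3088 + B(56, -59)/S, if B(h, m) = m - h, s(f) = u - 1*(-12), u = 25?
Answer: 1512393/1010548 ≈ 1.4966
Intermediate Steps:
s(f) = 37 (s(f) = 25 - 1*(-12) = 25 + 12 = 37)
S = -30107/481 (S = -1741/481 - 2182/37 = -30107/481 ≈ -62.593)
-1052/3088 + B(56, -59)/S = -1052/3088 + (-59 - 1*56)/(-30107/481) = -1052*1/3088 + (-59 - 56)*(-481/30107) = -263/772 - 115*(-481/30107) = -263/772 + 2405/1309 = 1512393/1010548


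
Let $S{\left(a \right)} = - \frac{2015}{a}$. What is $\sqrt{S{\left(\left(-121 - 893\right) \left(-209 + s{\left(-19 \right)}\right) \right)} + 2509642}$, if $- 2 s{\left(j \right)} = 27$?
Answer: $\frac{\sqrt{30235767675321}}{3471} \approx 1584.2$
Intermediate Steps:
$s{\left(j \right)} = - \frac{27}{2}$ ($s{\left(j \right)} = \left(- \frac{1}{2}\right) 27 = - \frac{27}{2}$)
$\sqrt{S{\left(\left(-121 - 893\right) \left(-209 + s{\left(-19 \right)}\right) \right)} + 2509642} = \sqrt{- \frac{2015}{\left(-121 - 893\right) \left(-209 - \frac{27}{2}\right)} + 2509642} = \sqrt{- \frac{2015}{\left(-1014\right) \left(- \frac{445}{2}\right)} + 2509642} = \sqrt{- \frac{2015}{225615} + 2509642} = \sqrt{\left(-2015\right) \frac{1}{225615} + 2509642} = \sqrt{- \frac{31}{3471} + 2509642} = \sqrt{\frac{8710967351}{3471}} = \frac{\sqrt{30235767675321}}{3471}$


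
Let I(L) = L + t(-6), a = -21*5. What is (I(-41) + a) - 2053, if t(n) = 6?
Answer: -2193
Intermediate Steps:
a = -105
I(L) = 6 + L (I(L) = L + 6 = 6 + L)
(I(-41) + a) - 2053 = ((6 - 41) - 105) - 2053 = (-35 - 105) - 2053 = -140 - 2053 = -2193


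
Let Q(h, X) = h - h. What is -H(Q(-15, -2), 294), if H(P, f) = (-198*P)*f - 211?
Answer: 211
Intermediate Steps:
Q(h, X) = 0
H(P, f) = -211 - 198*P*f (H(P, f) = -198*P*f - 211 = -211 - 198*P*f)
-H(Q(-15, -2), 294) = -(-211 - 198*0*294) = -(-211 + 0) = -1*(-211) = 211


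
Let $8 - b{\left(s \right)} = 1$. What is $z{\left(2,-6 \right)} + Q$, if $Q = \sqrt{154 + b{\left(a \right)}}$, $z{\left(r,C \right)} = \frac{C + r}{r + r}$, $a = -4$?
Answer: $-1 + \sqrt{161} \approx 11.689$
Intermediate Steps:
$b{\left(s \right)} = 7$ ($b{\left(s \right)} = 8 - 1 = 7$)
$z{\left(r,C \right)} = \frac{C + r}{2 r}$
$Q = \sqrt{161}$ ($Q = \sqrt{154 + 7} = \sqrt{161} \approx 12.689$)
$z{\left(2,-6 \right)} + Q = \frac{-6 + 2}{2 \cdot 2} + \sqrt{161} = \frac{1}{2} \cdot \frac{1}{2} \left(-4\right) + \sqrt{161} = -1 + \sqrt{161}$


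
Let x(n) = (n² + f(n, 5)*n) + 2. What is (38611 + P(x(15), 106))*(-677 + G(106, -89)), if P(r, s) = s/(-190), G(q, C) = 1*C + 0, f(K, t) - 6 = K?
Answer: -2809681872/95 ≈ -2.9576e+7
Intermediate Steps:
f(K, t) = 6 + K
G(q, C) = C (G(q, C) = C + 0 = C)
x(n) = 2 + n² + n*(6 + n) (x(n) = (n² + (6 + n)*n) + 2 = (n² + n*(6 + n)) + 2 = 2 + n² + n*(6 + n))
P(r, s) = -s/190 (P(r, s) = s*(-1/190) = -s/190)
(38611 + P(x(15), 106))*(-677 + G(106, -89)) = (38611 - 1/190*106)*(-677 - 89) = (38611 - 53/95)*(-766) = (3667992/95)*(-766) = -2809681872/95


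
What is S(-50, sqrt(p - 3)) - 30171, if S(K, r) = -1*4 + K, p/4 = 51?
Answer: -30225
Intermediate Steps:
p = 204 (p = 4*51 = 204)
S(K, r) = -4 + K
S(-50, sqrt(p - 3)) - 30171 = (-4 - 50) - 30171 = -54 - 30171 = -30225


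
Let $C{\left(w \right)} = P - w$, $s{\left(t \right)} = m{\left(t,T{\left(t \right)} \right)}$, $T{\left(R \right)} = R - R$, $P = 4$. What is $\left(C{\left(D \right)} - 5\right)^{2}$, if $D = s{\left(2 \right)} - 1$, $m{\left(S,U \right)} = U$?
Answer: $0$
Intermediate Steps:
$T{\left(R \right)} = 0$
$s{\left(t \right)} = 0$
$D = -1$ ($D = 0 - 1 = -1$)
$C{\left(w \right)} = 4 - w$
$\left(C{\left(D \right)} - 5\right)^{2} = \left(\left(4 - -1\right) - 5\right)^{2} = \left(\left(4 + 1\right) - 5\right)^{2} = \left(5 - 5\right)^{2} = 0^{2} = 0$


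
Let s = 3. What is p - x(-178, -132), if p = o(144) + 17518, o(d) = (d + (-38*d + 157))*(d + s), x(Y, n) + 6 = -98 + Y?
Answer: -742337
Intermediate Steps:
x(Y, n) = -104 + Y (x(Y, n) = -6 + (-98 + Y) = -104 + Y)
o(d) = (3 + d)*(157 - 37*d) (o(d) = (d + (-38*d + 157))*(d + 3) = (d + (157 - 38*d))*(3 + d) = (157 - 37*d)*(3 + d) = (3 + d)*(157 - 37*d))
p = -742619 (p = (471 - 37*144² + 46*144) + 17518 = (471 - 37*20736 + 6624) + 17518 = (471 - 767232 + 6624) + 17518 = -760137 + 17518 = -742619)
p - x(-178, -132) = -742619 - (-104 - 178) = -742619 - 1*(-282) = -742619 + 282 = -742337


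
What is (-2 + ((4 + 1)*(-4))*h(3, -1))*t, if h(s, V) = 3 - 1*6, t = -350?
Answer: -20300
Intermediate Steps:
h(s, V) = -3 (h(s, V) = 3 - 6 = -3)
(-2 + ((4 + 1)*(-4))*h(3, -1))*t = (-2 + ((4 + 1)*(-4))*(-3))*(-350) = (-2 + (5*(-4))*(-3))*(-350) = (-2 - 20*(-3))*(-350) = (-2 + 60)*(-350) = 58*(-350) = -20300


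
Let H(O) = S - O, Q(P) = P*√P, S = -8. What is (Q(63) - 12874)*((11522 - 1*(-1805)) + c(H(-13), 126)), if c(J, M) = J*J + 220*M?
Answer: -528760928 + 7762608*√7 ≈ -5.0822e+8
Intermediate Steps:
Q(P) = P^(3/2)
H(O) = -8 - O
c(J, M) = J² + 220*M
(Q(63) - 12874)*((11522 - 1*(-1805)) + c(H(-13), 126)) = (63^(3/2) - 12874)*((11522 - 1*(-1805)) + ((-8 - 1*(-13))² + 220*126)) = (189*√7 - 12874)*((11522 + 1805) + ((-8 + 13)² + 27720)) = (-12874 + 189*√7)*(13327 + (5² + 27720)) = (-12874 + 189*√7)*(13327 + (25 + 27720)) = (-12874 + 189*√7)*(13327 + 27745) = (-12874 + 189*√7)*41072 = -528760928 + 7762608*√7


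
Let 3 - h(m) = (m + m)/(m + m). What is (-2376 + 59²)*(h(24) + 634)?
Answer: 702780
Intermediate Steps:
h(m) = 2 (h(m) = 3 - (m + m)/(m + m) = 3 - 2*m/(2*m) = 3 - 2*m*1/(2*m) = 3 - 1*1 = 3 - 1 = 2)
(-2376 + 59²)*(h(24) + 634) = (-2376 + 59²)*(2 + 634) = (-2376 + 3481)*636 = 1105*636 = 702780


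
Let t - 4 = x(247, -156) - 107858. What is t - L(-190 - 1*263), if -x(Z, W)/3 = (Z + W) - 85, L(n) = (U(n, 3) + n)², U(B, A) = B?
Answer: -928708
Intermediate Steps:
L(n) = 4*n² (L(n) = (n + n)² = (2*n)² = 4*n²)
x(Z, W) = 255 - 3*W - 3*Z (x(Z, W) = -3*((Z + W) - 85) = -3*((W + Z) - 85) = -3*(-85 + W + Z) = 255 - 3*W - 3*Z)
t = -107872 (t = 4 + ((255 - 3*(-156) - 3*247) - 107858) = 4 + ((255 + 468 - 741) - 107858) = 4 + (-18 - 107858) = 4 - 107876 = -107872)
t - L(-190 - 1*263) = -107872 - 4*(-190 - 1*263)² = -107872 - 4*(-190 - 263)² = -107872 - 4*(-453)² = -107872 - 4*205209 = -107872 - 1*820836 = -107872 - 820836 = -928708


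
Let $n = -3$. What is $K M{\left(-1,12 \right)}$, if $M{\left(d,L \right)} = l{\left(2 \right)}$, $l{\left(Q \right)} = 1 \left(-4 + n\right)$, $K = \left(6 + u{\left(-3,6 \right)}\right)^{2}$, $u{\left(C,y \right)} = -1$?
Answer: $-175$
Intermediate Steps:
$K = 25$ ($K = \left(6 - 1\right)^{2} = 5^{2} = 25$)
$l{\left(Q \right)} = -7$ ($l{\left(Q \right)} = 1 \left(-4 - 3\right) = 1 \left(-7\right) = -7$)
$M{\left(d,L \right)} = -7$
$K M{\left(-1,12 \right)} = 25 \left(-7\right) = -175$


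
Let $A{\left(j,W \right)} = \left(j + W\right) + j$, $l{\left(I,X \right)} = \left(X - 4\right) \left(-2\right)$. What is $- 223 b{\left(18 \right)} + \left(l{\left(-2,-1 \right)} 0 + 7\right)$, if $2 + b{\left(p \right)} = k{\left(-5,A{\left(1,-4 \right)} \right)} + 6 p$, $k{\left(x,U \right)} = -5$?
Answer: $-22516$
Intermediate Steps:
$l{\left(I,X \right)} = 8 - 2 X$ ($l{\left(I,X \right)} = \left(-4 + X\right) \left(-2\right) = 8 - 2 X$)
$A{\left(j,W \right)} = W + 2 j$ ($A{\left(j,W \right)} = \left(W + j\right) + j = W + 2 j$)
$b{\left(p \right)} = -7 + 6 p$ ($b{\left(p \right)} = -2 + \left(-5 + 6 p\right) = -7 + 6 p$)
$- 223 b{\left(18 \right)} + \left(l{\left(-2,-1 \right)} 0 + 7\right) = - 223 \left(-7 + 6 \cdot 18\right) + \left(\left(8 - -2\right) 0 + 7\right) = - 223 \left(-7 + 108\right) + \left(\left(8 + 2\right) 0 + 7\right) = \left(-223\right) 101 + \left(10 \cdot 0 + 7\right) = -22523 + \left(0 + 7\right) = -22523 + 7 = -22516$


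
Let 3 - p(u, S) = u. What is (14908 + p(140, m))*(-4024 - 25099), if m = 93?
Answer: -430175833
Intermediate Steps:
p(u, S) = 3 - u
(14908 + p(140, m))*(-4024 - 25099) = (14908 + (3 - 1*140))*(-4024 - 25099) = (14908 + (3 - 140))*(-29123) = (14908 - 137)*(-29123) = 14771*(-29123) = -430175833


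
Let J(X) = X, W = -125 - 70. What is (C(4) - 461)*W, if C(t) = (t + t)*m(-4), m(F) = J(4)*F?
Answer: 114855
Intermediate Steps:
W = -195
m(F) = 4*F
C(t) = -32*t (C(t) = (t + t)*(4*(-4)) = (2*t)*(-16) = -32*t)
(C(4) - 461)*W = (-32*4 - 461)*(-195) = (-128 - 461)*(-195) = -589*(-195) = 114855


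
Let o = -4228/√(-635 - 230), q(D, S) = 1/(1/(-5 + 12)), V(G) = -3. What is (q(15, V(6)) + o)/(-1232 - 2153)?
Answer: -7/3385 - 4228*I*√865/2928025 ≈ -0.0020679 - 0.042469*I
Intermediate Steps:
q(D, S) = 7 (q(D, S) = 1/(1/7) = 1/(⅐) = 7)
o = 4228*I*√865/865 (o = -4228*(-I*√865/865) = -(-4228)*I*√865/865 = 4228*I*√865/865 ≈ 143.76*I)
(q(15, V(6)) + o)/(-1232 - 2153) = (7 + 4228*I*√865/865)/(-1232 - 2153) = (7 + 4228*I*√865/865)/(-3385) = (7 + 4228*I*√865/865)*(-1/3385) = -7/3385 - 4228*I*√865/2928025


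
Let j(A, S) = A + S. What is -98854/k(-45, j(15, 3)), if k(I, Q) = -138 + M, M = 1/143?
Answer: 2019446/2819 ≈ 716.37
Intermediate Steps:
M = 1/143 ≈ 0.0069930
k(I, Q) = -19733/143 (k(I, Q) = -138 + 1/143 = -19733/143)
-98854/k(-45, j(15, 3)) = -98854/(-19733/143) = -98854*(-143/19733) = 2019446/2819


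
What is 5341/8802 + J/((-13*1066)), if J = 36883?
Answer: -62657147/30494529 ≈ -2.0547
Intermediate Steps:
5341/8802 + J/((-13*1066)) = 5341/8802 + 36883/((-13*1066)) = 5341*(1/8802) + 36883/(-13858) = 5341/8802 + 36883*(-1/13858) = 5341/8802 - 36883/13858 = -62657147/30494529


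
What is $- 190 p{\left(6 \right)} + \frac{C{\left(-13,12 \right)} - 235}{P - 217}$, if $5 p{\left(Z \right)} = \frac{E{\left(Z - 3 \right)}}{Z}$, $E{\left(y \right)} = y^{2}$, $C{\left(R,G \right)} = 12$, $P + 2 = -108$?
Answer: $- \frac{18416}{327} \approx -56.318$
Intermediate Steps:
$P = -110$ ($P = -2 - 108 = -110$)
$p{\left(Z \right)} = \frac{\left(-3 + Z\right)^{2}}{5 Z}$ ($p{\left(Z \right)} = \frac{\left(Z - 3\right)^{2} \frac{1}{Z}}{5} = \frac{\left(-3 + Z\right)^{2} \frac{1}{Z}}{5} = \frac{\frac{1}{Z} \left(-3 + Z\right)^{2}}{5} = \frac{\left(-3 + Z\right)^{2}}{5 Z}$)
$- 190 p{\left(6 \right)} + \frac{C{\left(-13,12 \right)} - 235}{P - 217} = - 190 \frac{\left(-3 + 6\right)^{2}}{5 \cdot 6} + \frac{12 - 235}{-110 - 217} = - 190 \cdot \frac{1}{5} \cdot \frac{1}{6} \cdot 3^{2} - \frac{223}{-327} = - 190 \cdot \frac{1}{5} \cdot \frac{1}{6} \cdot 9 - - \frac{223}{327} = \left(-190\right) \frac{3}{10} + \frac{223}{327} = -57 + \frac{223}{327} = - \frac{18416}{327}$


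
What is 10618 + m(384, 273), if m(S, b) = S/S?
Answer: 10619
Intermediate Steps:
m(S, b) = 1
10618 + m(384, 273) = 10618 + 1 = 10619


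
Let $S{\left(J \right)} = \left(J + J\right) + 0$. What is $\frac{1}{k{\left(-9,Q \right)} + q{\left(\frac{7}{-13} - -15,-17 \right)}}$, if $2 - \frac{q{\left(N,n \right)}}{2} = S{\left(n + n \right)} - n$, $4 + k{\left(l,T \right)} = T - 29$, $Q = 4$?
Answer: $\frac{1}{77} \approx 0.012987$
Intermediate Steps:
$k{\left(l,T \right)} = -33 + T$ ($k{\left(l,T \right)} = -4 + \left(T - 29\right) = -4 + \left(-29 + T\right) = -33 + T$)
$S{\left(J \right)} = 2 J$ ($S{\left(J \right)} = 2 J + 0 = 2 J$)
$q{\left(N,n \right)} = 4 - 6 n$ ($q{\left(N,n \right)} = 4 - 2 \left(2 \left(n + n\right) - n\right) = 4 - 2 \left(2 \cdot 2 n - n\right) = 4 - 2 \left(4 n - n\right) = 4 - 2 \cdot 3 n = 4 - 6 n$)
$\frac{1}{k{\left(-9,Q \right)} + q{\left(\frac{7}{-13} - -15,-17 \right)}} = \frac{1}{\left(-33 + 4\right) + \left(4 - -102\right)} = \frac{1}{-29 + \left(4 + 102\right)} = \frac{1}{-29 + 106} = \frac{1}{77}$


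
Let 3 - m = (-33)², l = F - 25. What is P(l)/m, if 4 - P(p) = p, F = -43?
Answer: -12/181 ≈ -0.066298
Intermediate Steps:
l = -68 (l = -43 - 25 = -68)
P(p) = 4 - p
m = -1086 (m = 3 - 1*(-33)² = 3 - 1*1089 = 3 - 1089 = -1086)
P(l)/m = (4 - 1*(-68))/(-1086) = (4 + 68)*(-1/1086) = 72*(-1/1086) = -12/181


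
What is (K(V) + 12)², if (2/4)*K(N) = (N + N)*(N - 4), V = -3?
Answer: 9216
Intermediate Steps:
K(N) = 4*N*(-4 + N) (K(N) = 2*((N + N)*(N - 4)) = 2*((2*N)*(-4 + N)) = 2*(2*N*(-4 + N)) = 4*N*(-4 + N))
(K(V) + 12)² = (4*(-3)*(-4 - 3) + 12)² = (4*(-3)*(-7) + 12)² = (84 + 12)² = 96² = 9216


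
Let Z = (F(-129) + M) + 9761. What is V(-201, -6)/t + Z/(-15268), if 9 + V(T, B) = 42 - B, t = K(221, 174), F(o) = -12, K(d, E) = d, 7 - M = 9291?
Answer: 37899/259556 ≈ 0.14601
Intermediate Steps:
M = -9284 (M = 7 - 1*9291 = 7 - 9291 = -9284)
t = 221
Z = 465 (Z = (-12 - 9284) + 9761 = -9296 + 9761 = 465)
V(T, B) = 33 - B (V(T, B) = -9 + (42 - B) = 33 - B)
V(-201, -6)/t + Z/(-15268) = (33 - 1*(-6))/221 + 465/(-15268) = (33 + 6)*(1/221) + 465*(-1/15268) = 39*(1/221) - 465/15268 = 3/17 - 465/15268 = 37899/259556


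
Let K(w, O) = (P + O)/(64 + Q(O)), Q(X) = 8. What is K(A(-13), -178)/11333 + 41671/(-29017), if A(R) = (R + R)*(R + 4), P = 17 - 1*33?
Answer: -17004082597/11838587796 ≈ -1.4363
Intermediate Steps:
P = -16 (P = 17 - 33 = -16)
A(R) = 2*R*(4 + R) (A(R) = (2*R)*(4 + R) = 2*R*(4 + R))
K(w, O) = -2/9 + O/72 (K(w, O) = (-16 + O)/(64 + 8) = (-16 + O)/72 = (-16 + O)*(1/72) = -2/9 + O/72)
K(A(-13), -178)/11333 + 41671/(-29017) = (-2/9 + (1/72)*(-178))/11333 + 41671/(-29017) = (-2/9 - 89/36)*(1/11333) + 41671*(-1/29017) = -97/36*1/11333 - 41671/29017 = -97/407988 - 41671/29017 = -17004082597/11838587796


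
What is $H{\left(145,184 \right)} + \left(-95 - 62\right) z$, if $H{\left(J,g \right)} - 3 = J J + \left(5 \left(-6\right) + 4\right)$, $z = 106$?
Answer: $4360$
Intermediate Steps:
$H{\left(J,g \right)} = -23 + J^{2}$ ($H{\left(J,g \right)} = 3 + \left(J J + \left(5 \left(-6\right) + 4\right)\right) = 3 + \left(J^{2} + \left(-30 + 4\right)\right) = 3 + \left(J^{2} - 26\right) = 3 + \left(-26 + J^{2}\right) = -23 + J^{2}$)
$H{\left(145,184 \right)} + \left(-95 - 62\right) z = \left(-23 + 145^{2}\right) + \left(-95 - 62\right) 106 = \left(-23 + 21025\right) - 16642 = 21002 - 16642 = 4360$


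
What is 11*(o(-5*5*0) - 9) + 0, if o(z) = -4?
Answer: -143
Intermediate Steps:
11*(o(-5*5*0) - 9) + 0 = 11*(-4 - 9) + 0 = 11*(-13) + 0 = -143 + 0 = -143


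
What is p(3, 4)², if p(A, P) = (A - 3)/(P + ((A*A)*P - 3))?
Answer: 0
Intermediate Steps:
p(A, P) = (-3 + A)/(-3 + P + P*A²) (p(A, P) = (-3 + A)/(P + (A²*P - 3)) = (-3 + A)/(P + (P*A² - 3)) = (-3 + A)/(P + (-3 + P*A²)) = (-3 + A)/(-3 + P + P*A²))
p(3, 4)² = ((-3 + 3)/(-3 + 4 + 4*3²))² = (0/(-3 + 4 + 4*9))² = (0/(-3 + 4 + 36))² = (0/37)² = ((1/37)*0)² = 0² = 0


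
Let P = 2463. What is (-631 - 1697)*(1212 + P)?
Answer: -8555400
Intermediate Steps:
(-631 - 1697)*(1212 + P) = (-631 - 1697)*(1212 + 2463) = -2328*3675 = -8555400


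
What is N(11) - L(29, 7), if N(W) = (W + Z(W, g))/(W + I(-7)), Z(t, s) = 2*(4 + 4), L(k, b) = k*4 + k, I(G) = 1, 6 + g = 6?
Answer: -571/4 ≈ -142.75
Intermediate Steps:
g = 0 (g = -6 + 6 = 0)
L(k, b) = 5*k (L(k, b) = 4*k + k = 5*k)
Z(t, s) = 16 (Z(t, s) = 2*8 = 16)
N(W) = (16 + W)/(1 + W) (N(W) = (W + 16)/(W + 1) = (16 + W)/(1 + W))
N(11) - L(29, 7) = (16 + 11)/(1 + 11) - 5*29 = 27/12 - 1*145 = (1/12)*27 - 145 = 9/4 - 145 = -571/4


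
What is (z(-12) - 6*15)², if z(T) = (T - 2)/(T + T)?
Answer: 1151329/144 ≈ 7995.3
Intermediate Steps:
z(T) = (-2 + T)/(2*T) (z(T) = (-2 + T)/((2*T)) = (-2 + T)*(1/(2*T)) = (-2 + T)/(2*T))
(z(-12) - 6*15)² = ((½)*(-2 - 12)/(-12) - 6*15)² = ((½)*(-1/12)*(-14) - 90)² = (7/12 - 90)² = (-1073/12)² = 1151329/144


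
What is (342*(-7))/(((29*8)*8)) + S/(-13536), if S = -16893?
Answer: -913/21808 ≈ -0.041865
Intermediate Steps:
(342*(-7))/(((29*8)*8)) + S/(-13536) = (342*(-7))/(((29*8)*8)) - 16893/(-13536) = -2394/(232*8) - 16893*(-1/13536) = -2394/1856 + 1877/1504 = -2394*1/1856 + 1877/1504 = -1197/928 + 1877/1504 = -913/21808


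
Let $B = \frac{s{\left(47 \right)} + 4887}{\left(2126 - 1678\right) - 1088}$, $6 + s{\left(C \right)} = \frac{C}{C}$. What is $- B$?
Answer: $\frac{2441}{320} \approx 7.6281$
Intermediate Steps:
$s{\left(C \right)} = -5$ ($s{\left(C \right)} = -6 + \frac{C}{C} = -6 + 1 = -5$)
$B = - \frac{2441}{320}$ ($B = \frac{-5 + 4887}{\left(2126 - 1678\right) - 1088} = \frac{4882}{448 - 1088} = \frac{4882}{-640} = 4882 \left(- \frac{1}{640}\right) = - \frac{2441}{320} \approx -7.6281$)
$- B = \left(-1\right) \left(- \frac{2441}{320}\right) = \frac{2441}{320}$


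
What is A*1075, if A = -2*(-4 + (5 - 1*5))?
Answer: 8600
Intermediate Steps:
A = 8 (A = -2*(-4 + (5 - 5)) = -2*(-4 + 0) = -2*(-4) = 8)
A*1075 = 8*1075 = 8600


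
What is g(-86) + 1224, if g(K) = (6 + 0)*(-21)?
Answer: 1098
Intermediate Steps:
g(K) = -126 (g(K) = 6*(-21) = -126)
g(-86) + 1224 = -126 + 1224 = 1098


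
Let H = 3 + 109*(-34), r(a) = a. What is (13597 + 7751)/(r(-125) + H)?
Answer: -1779/319 ≈ -5.5768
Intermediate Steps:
H = -3703 (H = 3 - 3706 = -3703)
(13597 + 7751)/(r(-125) + H) = (13597 + 7751)/(-125 - 3703) = 21348/(-3828) = 21348*(-1/3828) = -1779/319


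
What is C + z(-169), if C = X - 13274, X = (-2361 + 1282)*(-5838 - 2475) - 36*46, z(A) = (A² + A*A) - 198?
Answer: 9011721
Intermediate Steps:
z(A) = -198 + 2*A² (z(A) = (A² + A²) - 198 = 2*A² - 198 = -198 + 2*A²)
X = 8968071 (X = -1079*(-8313) - 1656 = 8969727 - 1656 = 8968071)
C = 8954797 (C = 8968071 - 13274 = 8954797)
C + z(-169) = 8954797 + (-198 + 2*(-169)²) = 8954797 + (-198 + 2*28561) = 8954797 + (-198 + 57122) = 8954797 + 56924 = 9011721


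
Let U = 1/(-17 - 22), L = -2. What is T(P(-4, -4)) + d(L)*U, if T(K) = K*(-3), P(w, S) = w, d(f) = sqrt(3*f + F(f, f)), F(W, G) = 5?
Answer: 12 - I/39 ≈ 12.0 - 0.025641*I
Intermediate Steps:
U = -1/39 (U = 1/(-39) = -1/39 ≈ -0.025641)
d(f) = sqrt(5 + 3*f) (d(f) = sqrt(3*f + 5) = sqrt(5 + 3*f))
T(K) = -3*K
T(P(-4, -4)) + d(L)*U = -3*(-4) + sqrt(5 + 3*(-2))*(-1/39) = 12 + sqrt(5 - 6)*(-1/39) = 12 + sqrt(-1)*(-1/39) = 12 + I*(-1/39) = 12 - I/39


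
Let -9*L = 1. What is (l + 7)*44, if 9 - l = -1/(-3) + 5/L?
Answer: 8008/3 ≈ 2669.3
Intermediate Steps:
L = -⅑ (L = -⅑*1 = -⅑ ≈ -0.11111)
l = 161/3 (l = 9 - (-1/(-3) + 5/(-⅑)) = 9 - (-1*(-⅓) + 5*(-9)) = 9 - (⅓ - 45) = 9 - 1*(-134/3) = 9 + 134/3 = 161/3 ≈ 53.667)
(l + 7)*44 = (161/3 + 7)*44 = (182/3)*44 = 8008/3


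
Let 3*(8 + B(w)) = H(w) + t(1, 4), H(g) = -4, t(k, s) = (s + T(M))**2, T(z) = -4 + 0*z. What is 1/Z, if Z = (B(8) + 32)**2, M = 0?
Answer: 9/4624 ≈ 0.0019464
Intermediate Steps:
T(z) = -4 (T(z) = -4 + 0 = -4)
t(k, s) = (-4 + s)**2 (t(k, s) = (s - 4)**2 = (-4 + s)**2)
B(w) = -28/3 (B(w) = -8 + (-4 + (-4 + 4)**2)/3 = -8 + (-4 + 0**2)/3 = -8 + (-4 + 0)/3 = -8 + (1/3)*(-4) = -8 - 4/3 = -28/3)
Z = 4624/9 (Z = (-28/3 + 32)**2 = (68/3)**2 = 4624/9 ≈ 513.78)
1/Z = 1/(4624/9) = 9/4624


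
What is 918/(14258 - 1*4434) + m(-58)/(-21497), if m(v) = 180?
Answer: 8982963/105593264 ≈ 0.085071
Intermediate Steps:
918/(14258 - 1*4434) + m(-58)/(-21497) = 918/(14258 - 1*4434) + 180/(-21497) = 918/(14258 - 4434) + 180*(-1/21497) = 918/9824 - 180/21497 = 918*(1/9824) - 180/21497 = 459/4912 - 180/21497 = 8982963/105593264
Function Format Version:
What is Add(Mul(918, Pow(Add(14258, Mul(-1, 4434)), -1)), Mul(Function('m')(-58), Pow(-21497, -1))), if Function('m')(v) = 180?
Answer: Rational(8982963, 105593264) ≈ 0.085071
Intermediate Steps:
Add(Mul(918, Pow(Add(14258, Mul(-1, 4434)), -1)), Mul(Function('m')(-58), Pow(-21497, -1))) = Add(Mul(918, Pow(Add(14258, Mul(-1, 4434)), -1)), Mul(180, Pow(-21497, -1))) = Add(Mul(918, Pow(Add(14258, -4434), -1)), Mul(180, Rational(-1, 21497))) = Add(Mul(918, Pow(9824, -1)), Rational(-180, 21497)) = Add(Mul(918, Rational(1, 9824)), Rational(-180, 21497)) = Add(Rational(459, 4912), Rational(-180, 21497)) = Rational(8982963, 105593264)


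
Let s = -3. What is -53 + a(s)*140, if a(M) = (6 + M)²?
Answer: 1207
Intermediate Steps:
-53 + a(s)*140 = -53 + (6 - 3)²*140 = -53 + 3²*140 = -53 + 9*140 = -53 + 1260 = 1207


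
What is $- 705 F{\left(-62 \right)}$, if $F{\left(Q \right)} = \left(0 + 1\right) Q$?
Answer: $43710$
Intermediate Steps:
$F{\left(Q \right)} = Q$ ($F{\left(Q \right)} = 1 Q = Q$)
$- 705 F{\left(-62 \right)} = \left(-705\right) \left(-62\right) = 43710$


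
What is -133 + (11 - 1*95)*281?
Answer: -23737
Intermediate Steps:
-133 + (11 - 1*95)*281 = -133 + (11 - 95)*281 = -133 - 84*281 = -133 - 23604 = -23737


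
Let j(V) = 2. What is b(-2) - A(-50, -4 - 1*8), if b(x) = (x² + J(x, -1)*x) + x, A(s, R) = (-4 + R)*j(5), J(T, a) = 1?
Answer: 32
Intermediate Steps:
A(s, R) = -8 + 2*R (A(s, R) = (-4 + R)*2 = -8 + 2*R)
b(x) = x² + 2*x (b(x) = (x² + 1*x) + x = (x² + x) + x = (x + x²) + x = x² + 2*x)
b(-2) - A(-50, -4 - 1*8) = -2*(2 - 2) - (-8 + 2*(-4 - 1*8)) = -2*0 - (-8 + 2*(-4 - 8)) = 0 - (-8 + 2*(-12)) = 0 - (-8 - 24) = 0 - 1*(-32) = 0 + 32 = 32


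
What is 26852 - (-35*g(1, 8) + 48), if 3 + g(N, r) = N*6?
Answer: 26909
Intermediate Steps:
g(N, r) = -3 + 6*N (g(N, r) = -3 + N*6 = -3 + 6*N)
26852 - (-35*g(1, 8) + 48) = 26852 - (-35*(-3 + 6*1) + 48) = 26852 - (-35*(-3 + 6) + 48) = 26852 - (-35*3 + 48) = 26852 - (-105 + 48) = 26852 - 1*(-57) = 26852 + 57 = 26909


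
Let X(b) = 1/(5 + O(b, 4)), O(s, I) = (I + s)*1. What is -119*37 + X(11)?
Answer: -88059/20 ≈ -4403.0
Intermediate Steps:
O(s, I) = I + s
X(b) = 1/(9 + b) (X(b) = 1/(5 + (4 + b)) = 1/(9 + b))
-119*37 + X(11) = -119*37 + 1/(9 + 11) = -4403 + 1/20 = -88059/20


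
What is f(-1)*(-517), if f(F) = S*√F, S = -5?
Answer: 2585*I ≈ 2585.0*I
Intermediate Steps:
f(F) = -5*√F
f(-1)*(-517) = -5*I*(-517) = 2585*I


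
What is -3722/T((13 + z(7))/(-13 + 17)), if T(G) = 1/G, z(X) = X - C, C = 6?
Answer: -13027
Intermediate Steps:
z(X) = -6 + X (z(X) = X - 1*6 = X - 6 = -6 + X)
-3722/T((13 + z(7))/(-13 + 17)) = -3722*(13 + (-6 + 7))/(-13 + 17) = -3722*(13 + 1)/4 = -3722*14*(¼) = -3722/(1/(7/2)) = -3722/2/7 = -3722*7/2 = -13027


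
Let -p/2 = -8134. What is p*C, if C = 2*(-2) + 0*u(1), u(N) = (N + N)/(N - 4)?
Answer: -65072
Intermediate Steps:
p = 16268 (p = -2*(-8134) = 16268)
u(N) = 2*N/(-4 + N) (u(N) = (2*N)/(-4 + N) = 2*N/(-4 + N))
C = -4 (C = 2*(-2) + 0*(2*1/(-4 + 1)) = -4 + 0*(2*1/(-3)) = -4 + 0*(2*1*(-⅓)) = -4 + 0*(-⅔) = -4 + 0 = -4)
p*C = 16268*(-4) = -65072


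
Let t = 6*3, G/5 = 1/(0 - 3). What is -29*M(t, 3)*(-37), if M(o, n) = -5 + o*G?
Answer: -37555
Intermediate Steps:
G = -5/3 (G = 5/(0 - 3) = 5/(-3) = 5*(-1/3) = -5/3 ≈ -1.6667)
t = 18
M(o, n) = -5 - 5*o/3 (M(o, n) = -5 + o*(-5/3) = -5 - 5*o/3)
-29*M(t, 3)*(-37) = -29*(-5 - 5/3*18)*(-37) = -29*(-5 - 30)*(-37) = -29*(-35)*(-37) = 1015*(-37) = -37555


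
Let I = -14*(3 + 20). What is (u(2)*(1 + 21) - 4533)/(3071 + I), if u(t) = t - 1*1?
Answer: -4511/2749 ≈ -1.6410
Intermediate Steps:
u(t) = -1 + t (u(t) = t - 1 = -1 + t)
I = -322 (I = -14*23 = -322)
(u(2)*(1 + 21) - 4533)/(3071 + I) = ((-1 + 2)*(1 + 21) - 4533)/(3071 - 322) = (1*22 - 4533)/2749 = (22 - 4533)*(1/2749) = -4511*1/2749 = -4511/2749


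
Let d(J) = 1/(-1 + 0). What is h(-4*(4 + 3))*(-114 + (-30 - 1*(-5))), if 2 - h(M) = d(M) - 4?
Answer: -973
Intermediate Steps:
d(J) = -1 (d(J) = 1/(-1) = -1)
h(M) = 7 (h(M) = 2 - (-1 - 4) = 2 - 1*(-5) = 2 + 5 = 7)
h(-4*(4 + 3))*(-114 + (-30 - 1*(-5))) = 7*(-114 + (-30 - 1*(-5))) = 7*(-114 + (-30 + 5)) = 7*(-114 - 25) = 7*(-139) = -973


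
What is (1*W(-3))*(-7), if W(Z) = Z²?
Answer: -63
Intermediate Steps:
(1*W(-3))*(-7) = (1*(-3)²)*(-7) = (1*9)*(-7) = 9*(-7) = -63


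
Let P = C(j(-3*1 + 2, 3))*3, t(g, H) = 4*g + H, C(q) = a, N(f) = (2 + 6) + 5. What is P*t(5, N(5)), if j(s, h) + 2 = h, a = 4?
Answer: 396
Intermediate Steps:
j(s, h) = -2 + h
N(f) = 13 (N(f) = 8 + 5 = 13)
C(q) = 4
t(g, H) = H + 4*g
P = 12 (P = 4*3 = 12)
P*t(5, N(5)) = 12*(13 + 4*5) = 12*(13 + 20) = 12*33 = 396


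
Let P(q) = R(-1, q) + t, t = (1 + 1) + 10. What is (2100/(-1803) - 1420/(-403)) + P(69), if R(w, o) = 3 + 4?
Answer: 5173177/242203 ≈ 21.359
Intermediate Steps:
R(w, o) = 7
t = 12 (t = 2 + 10 = 12)
P(q) = 19 (P(q) = 7 + 12 = 19)
(2100/(-1803) - 1420/(-403)) + P(69) = (2100/(-1803) - 1420/(-403)) + 19 = (2100*(-1/1803) - 1420*(-1/403)) + 19 = (-700/601 + 1420/403) + 19 = 571320/242203 + 19 = 5173177/242203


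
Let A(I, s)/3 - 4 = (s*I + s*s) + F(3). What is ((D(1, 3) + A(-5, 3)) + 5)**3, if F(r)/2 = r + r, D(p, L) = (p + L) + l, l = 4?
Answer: 79507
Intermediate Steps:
D(p, L) = 4 + L + p (D(p, L) = (p + L) + 4 = (L + p) + 4 = 4 + L + p)
F(r) = 4*r (F(r) = 2*(r + r) = 2*(2*r) = 4*r)
A(I, s) = 48 + 3*s**2 + 3*I*s (A(I, s) = 12 + 3*((s*I + s*s) + 4*3) = 12 + 3*((I*s + s**2) + 12) = 12 + 3*((s**2 + I*s) + 12) = 12 + 3*(12 + s**2 + I*s) = 12 + (36 + 3*s**2 + 3*I*s) = 48 + 3*s**2 + 3*I*s)
((D(1, 3) + A(-5, 3)) + 5)**3 = (((4 + 3 + 1) + (48 + 3*3**2 + 3*(-5)*3)) + 5)**3 = ((8 + (48 + 3*9 - 45)) + 5)**3 = ((8 + (48 + 27 - 45)) + 5)**3 = ((8 + 30) + 5)**3 = (38 + 5)**3 = 43**3 = 79507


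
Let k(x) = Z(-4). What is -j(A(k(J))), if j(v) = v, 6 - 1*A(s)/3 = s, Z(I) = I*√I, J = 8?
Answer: -18 - 24*I ≈ -18.0 - 24.0*I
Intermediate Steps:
Z(I) = I^(3/2)
k(x) = -8*I (k(x) = (-4)^(3/2) = -8*I)
A(s) = 18 - 3*s
-j(A(k(J))) = -(18 - (-24)*I) = -(18 + 24*I) = -18 - 24*I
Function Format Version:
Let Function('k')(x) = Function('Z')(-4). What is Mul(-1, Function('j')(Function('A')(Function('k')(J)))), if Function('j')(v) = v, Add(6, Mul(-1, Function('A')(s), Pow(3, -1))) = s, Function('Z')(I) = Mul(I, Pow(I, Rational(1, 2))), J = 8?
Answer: Add(-18, Mul(-24, I)) ≈ Add(-18.000, Mul(-24.000, I))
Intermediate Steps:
Function('Z')(I) = Pow(I, Rational(3, 2))
Function('k')(x) = Mul(-8, I) (Function('k')(x) = Pow(-4, Rational(3, 2)) = Mul(-8, I))
Function('A')(s) = Add(18, Mul(-3, s))
Mul(-1, Function('j')(Function('A')(Function('k')(J)))) = Mul(-1, Add(18, Mul(-3, Mul(-8, I)))) = Mul(-1, Add(18, Mul(24, I))) = Add(-18, Mul(-24, I))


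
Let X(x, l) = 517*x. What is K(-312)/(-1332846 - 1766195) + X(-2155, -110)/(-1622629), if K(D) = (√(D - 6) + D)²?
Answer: 3295312843181/5028593798789 + 624*I*√318/3099041 ≈ 0.65532 + 0.0035906*I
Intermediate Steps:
K(D) = (D + √(-6 + D))² (K(D) = (√(-6 + D) + D)² = (D + √(-6 + D))²)
K(-312)/(-1332846 - 1766195) + X(-2155, -110)/(-1622629) = (-312 + √(-6 - 312))²/(-1332846 - 1766195) + (517*(-2155))/(-1622629) = (-312 + √(-318))²/(-3099041) - 1114135*(-1/1622629) = (-312 + I*√318)²*(-1/3099041) + 1114135/1622629 = -(-312 + I*√318)²/3099041 + 1114135/1622629 = 1114135/1622629 - (-312 + I*√318)²/3099041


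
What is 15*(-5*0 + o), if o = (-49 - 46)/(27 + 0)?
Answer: -475/9 ≈ -52.778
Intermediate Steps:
o = -95/27 ≈ -3.5185
15*(-5*0 + o) = 15*(-5*0 - 95/27) = 15*(0 - 95/27) = 15*(-95/27) = -475/9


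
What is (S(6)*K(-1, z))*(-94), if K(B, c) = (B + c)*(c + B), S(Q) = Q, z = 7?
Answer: -20304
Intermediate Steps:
K(B, c) = (B + c)² (K(B, c) = (B + c)*(B + c) = (B + c)²)
(S(6)*K(-1, z))*(-94) = (6*(-1 + 7)²)*(-94) = (6*6²)*(-94) = (6*36)*(-94) = 216*(-94) = -20304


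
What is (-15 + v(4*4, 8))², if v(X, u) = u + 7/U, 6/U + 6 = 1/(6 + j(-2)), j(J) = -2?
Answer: 108241/576 ≈ 187.92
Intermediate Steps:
U = -24/23 (U = 6/(-6 + 1/(6 - 2)) = 6/(-6 + 1/4) = 6/(-6 + ¼) = 6/(-23/4) = 6*(-4/23) = -24/23 ≈ -1.0435)
v(X, u) = -161/24 + u (v(X, u) = u + 7/(-24/23) = u + 7*(-23/24) = u - 161/24 = -161/24 + u)
(-15 + v(4*4, 8))² = (-15 + (-161/24 + 8))² = (-15 + 31/24)² = (-329/24)² = 108241/576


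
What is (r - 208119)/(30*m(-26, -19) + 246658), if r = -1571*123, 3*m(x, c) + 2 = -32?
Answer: -66892/41053 ≈ -1.6294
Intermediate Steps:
m(x, c) = -34/3 (m(x, c) = -⅔ + (⅓)*(-32) = -⅔ - 32/3 = -34/3)
r = -193233
(r - 208119)/(30*m(-26, -19) + 246658) = (-193233 - 208119)/(30*(-34/3) + 246658) = -401352/(-340 + 246658) = -401352/246318 = -401352*1/246318 = -66892/41053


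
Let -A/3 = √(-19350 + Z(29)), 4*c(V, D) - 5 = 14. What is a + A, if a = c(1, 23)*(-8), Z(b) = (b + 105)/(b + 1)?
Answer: -38 - I*√4352745/5 ≈ -38.0 - 417.26*I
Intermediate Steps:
Z(b) = (105 + b)/(1 + b)
c(V, D) = 19/4 (c(V, D) = 5/4 + (¼)*14 = 5/4 + 7/2 = 19/4)
A = -I*√4352745/5 (A = -3*√(-19350 + (105 + 29)/(1 + 29)) = -3*√(-19350 + 134/30) = -3*√(-19350 + (1/30)*134) = -3*√(-19350 + 67/15) = -I*√4352745/5 ≈ -417.26*I)
a = -38 (a = (19/4)*(-8) = -38)
a + A = -38 - I*√4352745/5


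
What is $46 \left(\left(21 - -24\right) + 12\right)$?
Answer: $2622$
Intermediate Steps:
$46 \left(\left(21 - -24\right) + 12\right) = 46 \left(\left(21 + 24\right) + 12\right) = 46 \left(45 + 12\right) = 46 \cdot 57 = 2622$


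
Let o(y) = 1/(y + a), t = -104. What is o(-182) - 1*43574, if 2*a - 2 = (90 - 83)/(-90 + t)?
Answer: -3060420278/70235 ≈ -43574.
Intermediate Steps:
a = 381/388 (a = 1 + ((90 - 83)/(-90 - 104))/2 = 1 + (7/(-194))/2 = 1 + (7*(-1/194))/2 = 1 + (½)*(-7/194) = 1 - 7/388 = 381/388 ≈ 0.98196)
o(y) = 1/(381/388 + y) (o(y) = 1/(y + 381/388) = 1/(381/388 + y))
o(-182) - 1*43574 = 388/(381 + 388*(-182)) - 1*43574 = 388/(381 - 70616) - 43574 = 388/(-70235) - 43574 = 388*(-1/70235) - 43574 = -388/70235 - 43574 = -3060420278/70235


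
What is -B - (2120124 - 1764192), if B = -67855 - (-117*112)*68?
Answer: -1179149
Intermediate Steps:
B = 823217 (B = -67855 - (-13104)*68 = -67855 - 1*(-891072) = -67855 + 891072 = 823217)
-B - (2120124 - 1764192) = -1*823217 - (2120124 - 1764192) = -823217 - 1*355932 = -823217 - 355932 = -1179149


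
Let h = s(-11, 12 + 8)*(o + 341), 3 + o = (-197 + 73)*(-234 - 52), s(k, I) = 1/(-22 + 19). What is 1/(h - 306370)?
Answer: -1/318304 ≈ -3.1416e-6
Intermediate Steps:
s(k, I) = -⅓ (s(k, I) = 1/(-3) = -⅓)
o = 35461 (o = -3 + (-197 + 73)*(-234 - 52) = -3 - 124*(-286) = -3 + 35464 = 35461)
h = -11934 (h = -(35461 + 341)/3 = -⅓*35802 = -11934)
1/(h - 306370) = 1/(-11934 - 306370) = 1/(-318304) = -1/318304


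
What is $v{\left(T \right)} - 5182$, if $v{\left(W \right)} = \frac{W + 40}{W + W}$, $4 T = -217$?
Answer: $- \frac{2248931}{434} \approx -5181.9$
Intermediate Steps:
$T = - \frac{217}{4}$ ($T = \frac{1}{4} \left(-217\right) = - \frac{217}{4} \approx -54.25$)
$v{\left(W \right)} = \frac{40 + W}{2 W}$
$v{\left(T \right)} - 5182 = \frac{40 - \frac{217}{4}}{2 \left(- \frac{217}{4}\right)} - 5182 = \frac{1}{2} \left(- \frac{4}{217}\right) \left(- \frac{57}{4}\right) + \left(-21891 + 16709\right) = \frac{57}{434} - 5182 = - \frac{2248931}{434}$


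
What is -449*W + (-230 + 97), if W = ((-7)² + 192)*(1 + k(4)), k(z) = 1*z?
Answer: -541178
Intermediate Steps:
k(z) = z
W = 1205 (W = ((-7)² + 192)*(1 + 4) = (49 + 192)*5 = 241*5 = 1205)
-449*W + (-230 + 97) = -449*1205 + (-230 + 97) = -541045 - 133 = -541178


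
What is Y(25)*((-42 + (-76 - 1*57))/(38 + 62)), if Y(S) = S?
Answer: -175/4 ≈ -43.750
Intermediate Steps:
Y(25)*((-42 + (-76 - 1*57))/(38 + 62)) = 25*((-42 + (-76 - 1*57))/(38 + 62)) = 25*((-42 + (-76 - 57))/100) = 25*((-42 - 133)*(1/100)) = 25*(-175*1/100) = 25*(-7/4) = -175/4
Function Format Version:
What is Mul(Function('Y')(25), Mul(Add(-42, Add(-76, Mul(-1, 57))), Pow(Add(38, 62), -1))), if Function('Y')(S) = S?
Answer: Rational(-175, 4) ≈ -43.750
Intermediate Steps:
Mul(Function('Y')(25), Mul(Add(-42, Add(-76, Mul(-1, 57))), Pow(Add(38, 62), -1))) = Mul(25, Mul(Add(-42, Add(-76, Mul(-1, 57))), Pow(Add(38, 62), -1))) = Mul(25, Mul(Add(-42, Add(-76, -57)), Pow(100, -1))) = Mul(25, Mul(Add(-42, -133), Rational(1, 100))) = Mul(25, Mul(-175, Rational(1, 100))) = Mul(25, Rational(-7, 4)) = Rational(-175, 4)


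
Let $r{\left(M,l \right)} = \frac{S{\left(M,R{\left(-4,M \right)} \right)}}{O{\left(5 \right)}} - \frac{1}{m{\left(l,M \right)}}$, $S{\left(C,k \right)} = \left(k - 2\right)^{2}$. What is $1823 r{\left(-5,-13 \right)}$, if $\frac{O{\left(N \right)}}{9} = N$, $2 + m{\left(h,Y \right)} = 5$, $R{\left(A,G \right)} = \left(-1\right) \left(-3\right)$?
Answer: $- \frac{25522}{45} \approx -567.16$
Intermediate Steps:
$R{\left(A,G \right)} = 3$
$m{\left(h,Y \right)} = 3$ ($m{\left(h,Y \right)} = -2 + 5 = 3$)
$O{\left(N \right)} = 9 N$
$S{\left(C,k \right)} = \left(-2 + k\right)^{2}$
$r{\left(M,l \right)} = - \frac{14}{45}$ ($r{\left(M,l \right)} = \frac{\left(-2 + 3\right)^{2}}{9 \cdot 5} - \frac{1}{3} = \frac{1^{2}}{45} - \frac{1}{3} = 1 \cdot \frac{1}{45} - \frac{1}{3} = \frac{1}{45} - \frac{1}{3} = - \frac{14}{45}$)
$1823 r{\left(-5,-13 \right)} = 1823 \left(- \frac{14}{45}\right) = - \frac{25522}{45}$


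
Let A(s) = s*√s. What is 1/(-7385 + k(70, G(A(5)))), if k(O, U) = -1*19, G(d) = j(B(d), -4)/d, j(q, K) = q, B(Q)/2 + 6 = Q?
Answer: -1/7404 ≈ -0.00013506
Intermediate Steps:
B(Q) = -12 + 2*Q
A(s) = s^(3/2)
G(d) = (-12 + 2*d)/d
k(O, U) = -19
1/(-7385 + k(70, G(A(5)))) = 1/(-7385 - 19) = 1/(-7404) = -1/7404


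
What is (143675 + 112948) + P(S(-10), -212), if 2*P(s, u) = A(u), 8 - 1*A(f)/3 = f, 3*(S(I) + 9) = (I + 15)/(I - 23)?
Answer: 256953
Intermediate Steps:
S(I) = -9 + (15 + I)/(3*(-23 + I)) (S(I) = -9 + ((I + 15)/(I - 23))/3 = -9 + ((15 + I)/(-23 + I))/3 = -9 + (15 + I)/(3*(-23 + I)))
A(f) = 24 - 3*f
P(s, u) = 12 - 3*u/2 (P(s, u) = (24 - 3*u)/2 = 12 - 3*u/2)
(143675 + 112948) + P(S(-10), -212) = (143675 + 112948) + (12 - 3/2*(-212)) = 256623 + (12 + 318) = 256623 + 330 = 256953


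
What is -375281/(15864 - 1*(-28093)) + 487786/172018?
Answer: -21556738928/3780697613 ≈ -5.7018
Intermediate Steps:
-375281/(15864 - 1*(-28093)) + 487786/172018 = -375281/(15864 + 28093) + 487786*(1/172018) = -375281/43957 + 243893/86009 = -21556738928/3780697613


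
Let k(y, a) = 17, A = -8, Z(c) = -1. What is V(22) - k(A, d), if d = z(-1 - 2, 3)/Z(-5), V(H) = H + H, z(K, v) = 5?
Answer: 27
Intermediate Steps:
V(H) = 2*H
d = -5 (d = 5/(-1) = 5*(-1) = -5)
V(22) - k(A, d) = 2*22 - 1*17 = 44 - 17 = 27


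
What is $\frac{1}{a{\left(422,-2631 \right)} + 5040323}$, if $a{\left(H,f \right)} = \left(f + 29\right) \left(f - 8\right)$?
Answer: $\frac{1}{11907001} \approx 8.3984 \cdot 10^{-8}$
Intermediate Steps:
$a{\left(H,f \right)} = \left(-8 + f\right) \left(29 + f\right)$ ($a{\left(H,f \right)} = \left(29 + f\right) \left(f - 8\right) = \left(29 + f\right) \left(-8 + f\right) = \left(-8 + f\right) \left(29 + f\right)$)
$\frac{1}{a{\left(422,-2631 \right)} + 5040323} = \frac{1}{\left(-232 + \left(-2631\right)^{2} + 21 \left(-2631\right)\right) + 5040323} = \frac{1}{\left(-232 + 6922161 - 55251\right) + 5040323} = \frac{1}{6866678 + 5040323} = \frac{1}{11907001}$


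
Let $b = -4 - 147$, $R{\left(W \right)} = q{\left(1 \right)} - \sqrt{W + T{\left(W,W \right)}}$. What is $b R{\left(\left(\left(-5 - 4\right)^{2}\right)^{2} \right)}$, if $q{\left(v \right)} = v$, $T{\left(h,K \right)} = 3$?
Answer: $-151 + 302 \sqrt{1641} \approx 12083.0$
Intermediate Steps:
$R{\left(W \right)} = 1 - \sqrt{3 + W}$ ($R{\left(W \right)} = 1 - \sqrt{W + 3} = 1 - \sqrt{3 + W}$)
$b = -151$ ($b = -4 - 147 = -151$)
$b R{\left(\left(\left(-5 - 4\right)^{2}\right)^{2} \right)} = - 151 \left(1 - \sqrt{3 + \left(\left(-5 - 4\right)^{2}\right)^{2}}\right) = - 151 \left(1 - \sqrt{3 + \left(\left(-9\right)^{2}\right)^{2}}\right) = - 151 \left(1 - \sqrt{3 + 81^{2}}\right) = - 151 \left(1 - \sqrt{3 + 6561}\right) = - 151 \left(1 - \sqrt{6564}\right) = - 151 \left(1 - 2 \sqrt{1641}\right) = -151 + 302 \sqrt{1641}$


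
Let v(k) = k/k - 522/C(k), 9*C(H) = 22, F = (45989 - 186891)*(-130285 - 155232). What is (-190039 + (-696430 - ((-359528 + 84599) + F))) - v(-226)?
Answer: -442535804276/11 ≈ -4.0231e+10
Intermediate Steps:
F = 40229916334 (F = -140902*(-285517) = 40229916334)
C(H) = 22/9 (C(H) = (⅑)*22 = 22/9)
v(k) = -2338/11 (v(k) = k/k - 522/22/9 = 1 - 522*9/22 = 1 - 2349/11 = -2338/11)
(-190039 + (-696430 - ((-359528 + 84599) + F))) - v(-226) = (-190039 + (-696430 - ((-359528 + 84599) + 40229916334))) - 1*(-2338/11) = (-190039 + (-696430 - (-274929 + 40229916334))) + 2338/11 = (-190039 + (-696430 - 1*40229641405)) + 2338/11 = (-190039 + (-696430 - 40229641405)) + 2338/11 = (-190039 - 40230337835) + 2338/11 = -40230527874 + 2338/11 = -442535804276/11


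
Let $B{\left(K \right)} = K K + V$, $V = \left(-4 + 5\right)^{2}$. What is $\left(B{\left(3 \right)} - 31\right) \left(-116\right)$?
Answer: $2436$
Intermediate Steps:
$V = 1$ ($V = 1^{2} = 1$)
$B{\left(K \right)} = 1 + K^{2}$ ($B{\left(K \right)} = K K + 1 = K^{2} + 1 = 1 + K^{2}$)
$\left(B{\left(3 \right)} - 31\right) \left(-116\right) = \left(\left(1 + 3^{2}\right) - 31\right) \left(-116\right) = \left(\left(1 + 9\right) - 31\right) \left(-116\right) = \left(10 - 31\right) \left(-116\right) = \left(-21\right) \left(-116\right) = 2436$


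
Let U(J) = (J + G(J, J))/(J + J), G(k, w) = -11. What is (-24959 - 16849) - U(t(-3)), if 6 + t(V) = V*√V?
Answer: (-250851*√3 + 501713*I)/(6*(√3 - 2*I)) ≈ -41809.0 + 0.45364*I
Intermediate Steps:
t(V) = -6 + V^(3/2) (t(V) = -6 + V*√V = -6 + V^(3/2))
U(J) = (-11 + J)/(2*J) (U(J) = (J - 11)/(J + J) = (-11 + J)/((2*J)) = (-11 + J)*(1/(2*J)) = (-11 + J)/(2*J))
(-24959 - 16849) - U(t(-3)) = (-24959 - 16849) - (-11 + (-6 + (-3)^(3/2)))/(2*(-6 + (-3)^(3/2))) = -41808 - (-11 + (-6 - 3*I*√3))/(2*(-6 - 3*I*√3)) = -41808 - (-17 - 3*I*√3)/(2*(-6 - 3*I*√3))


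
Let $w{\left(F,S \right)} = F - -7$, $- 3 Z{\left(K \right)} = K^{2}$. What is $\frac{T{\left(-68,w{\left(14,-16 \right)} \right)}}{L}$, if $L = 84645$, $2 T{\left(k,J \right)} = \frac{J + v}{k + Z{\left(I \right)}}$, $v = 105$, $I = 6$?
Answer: $- \frac{7}{752400} \approx -9.3036 \cdot 10^{-6}$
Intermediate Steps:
$Z{\left(K \right)} = - \frac{K^{2}}{3}$
$w{\left(F,S \right)} = 7 + F$ ($w{\left(F,S \right)} = F + 7 = 7 + F$)
$T{\left(k,J \right)} = \frac{105 + J}{2 \left(-12 + k\right)}$ ($T{\left(k,J \right)} = \frac{\left(J + 105\right) \frac{1}{k - \frac{6^{2}}{3}}}{2} = \frac{\left(105 + J\right) \frac{1}{k - 12}}{2} = \frac{\left(105 + J\right) \frac{1}{-12 + k}}{2} = \frac{\frac{1}{-12 + k} \left(105 + J\right)}{2} = \frac{105 + J}{2 \left(-12 + k\right)}$)
$\frac{T{\left(-68,w{\left(14,-16 \right)} \right)}}{L} = \frac{\frac{1}{2} \frac{1}{-12 - 68} \left(105 + \left(7 + 14\right)\right)}{84645} = \frac{105 + 21}{2 \left(-80\right)} \frac{1}{84645} = \frac{1}{2} \left(- \frac{1}{80}\right) 126 \cdot \frac{1}{84645} = \left(- \frac{63}{80}\right) \frac{1}{84645} = - \frac{7}{752400}$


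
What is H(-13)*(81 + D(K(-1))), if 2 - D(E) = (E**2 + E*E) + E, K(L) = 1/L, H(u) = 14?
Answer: 1148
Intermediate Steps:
D(E) = 2 - E - 2*E**2 (D(E) = 2 - ((E**2 + E*E) + E) = 2 - ((E**2 + E**2) + E) = 2 - (2*E**2 + E) = 2 - (E + 2*E**2) = 2 + (-E - 2*E**2) = 2 - E - 2*E**2)
H(-13)*(81 + D(K(-1))) = 14*(81 + (2 - 1/(-1) - 2*(1/(-1))**2)) = 14*(81 + (2 - 1*(-1) - 2*(-1)**2)) = 14*(81 + (2 + 1 - 2*1)) = 14*(81 + (2 + 1 - 2)) = 14*(81 + 1) = 14*82 = 1148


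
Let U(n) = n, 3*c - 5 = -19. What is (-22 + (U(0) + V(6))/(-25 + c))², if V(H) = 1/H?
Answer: 15342889/31684 ≈ 484.25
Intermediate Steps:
c = -14/3 (c = 5/3 + (⅓)*(-19) = 5/3 - 19/3 = -14/3 ≈ -4.6667)
(-22 + (U(0) + V(6))/(-25 + c))² = (-22 + (0 + 1/6)/(-25 - 14/3))² = (-22 + (0 + ⅙)/(-89/3))² = (-22 + (⅙)*(-3/89))² = (-22 - 1/178)² = (-3917/178)² = 15342889/31684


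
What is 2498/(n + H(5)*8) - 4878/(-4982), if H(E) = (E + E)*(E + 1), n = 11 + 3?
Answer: 3713692/615277 ≈ 6.0358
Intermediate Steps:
n = 14
H(E) = 2*E*(1 + E) (H(E) = (2*E)*(1 + E) = 2*E*(1 + E))
2498/(n + H(5)*8) - 4878/(-4982) = 2498/(14 + (2*5*(1 + 5))*8) - 4878/(-4982) = 2498/(14 + (2*5*6)*8) - 4878*(-1/4982) = 2498/(14 + 60*8) + 2439/2491 = 2498/(14 + 480) + 2439/2491 = 2498/494 + 2439/2491 = 2498*(1/494) + 2439/2491 = 1249/247 + 2439/2491 = 3713692/615277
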